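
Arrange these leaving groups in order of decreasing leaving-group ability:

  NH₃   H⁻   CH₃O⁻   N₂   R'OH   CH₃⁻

A good leaving group is a weak base: the lower the pKₐ of its conjugate acid, the more readily it departs.
N₂: no meaningful conjugate acid; N₂ departs as an exceptionally stable neutral molecule
R'OH: pKₐ(R'OH₂⁺) ≈ -2.4
NH₃: pKₐ(NH₄⁺) ≈ 9.2
CH₃O⁻: pKₐ(CH₃OH) ≈ 15.5
H⁻: pKₐ(H₂) ≈ 36
CH₃⁻: pKₐ(CH₄) ≈ 48

N₂ > R'OH > NH₃ > CH₃O⁻ > H⁻ > CH₃⁻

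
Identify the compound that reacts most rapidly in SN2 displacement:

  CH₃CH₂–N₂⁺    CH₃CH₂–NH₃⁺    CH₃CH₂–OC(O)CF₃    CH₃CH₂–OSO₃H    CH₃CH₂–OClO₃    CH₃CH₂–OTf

CH₃CH₂–N₂⁺

Identical carbon frameworks mean the comparison reduces to leaving-group quality.
The more stable X⁻ (or X) is on its own — i.e. the weaker a base it is — the better a leaving group it makes.
CH₃CH₂–N₂⁺ loses N₂: no meaningful conjugate acid; N₂ departs as an exceptionally stable neutral molecule
CH₃CH₂–OTf loses OTf⁻: pKₐ(CF₃SO₃H (triflic acid)) ≈ -14
CH₃CH₂–OClO₃ loses ClO₄⁻: pKₐ(HClO₄) ≈ -10
CH₃CH₂–OSO₃H loses HSO₄⁻: pKₐ(H₂SO₄) ≈ -3
CH₃CH₂–OC(O)CF₃ loses CF₃COO⁻: pKₐ(CF₃COOH) ≈ 0.2
CH₃CH₂–NH₃⁺ loses NH₃: pKₐ(NH₄⁺) ≈ 9.2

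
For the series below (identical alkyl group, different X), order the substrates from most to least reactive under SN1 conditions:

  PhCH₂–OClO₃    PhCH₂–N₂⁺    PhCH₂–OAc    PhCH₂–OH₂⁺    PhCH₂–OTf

PhCH₂–N₂⁺ > PhCH₂–OTf > PhCH₂–OClO₃ > PhCH₂–OH₂⁺ > PhCH₂–OAc

The skeletons are identical, so relative rate is governed entirely by leaving-group ability.
Leaving-group ability tracks the stability of the departed species; conjugate-acid pKₐ is the usual yardstick (lower pKₐ → better LG).
PhCH₂–N₂⁺ loses N₂: no meaningful conjugate acid; N₂ departs as an exceptionally stable neutral molecule
PhCH₂–OTf loses OTf⁻: pKₐ(CF₃SO₃H (triflic acid)) ≈ -14
PhCH₂–OClO₃ loses ClO₄⁻: pKₐ(HClO₄) ≈ -10
PhCH₂–OH₂⁺ loses H₂O: pKₐ(H₃O⁺) ≈ -1.7
PhCH₂–OAc loses AcO⁻: pKₐ(CH₃COOH) ≈ 4.8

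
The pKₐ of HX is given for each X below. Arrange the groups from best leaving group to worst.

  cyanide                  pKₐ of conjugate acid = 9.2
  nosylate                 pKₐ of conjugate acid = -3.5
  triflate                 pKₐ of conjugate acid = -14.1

Lower conjugate-acid pKₐ ⇒ weaker base ⇒ better leaving group.
Sorting by the given values: triflate (-14.1), nosylate (-3.5), cyanide (9.2).

triflate > nosylate > cyanide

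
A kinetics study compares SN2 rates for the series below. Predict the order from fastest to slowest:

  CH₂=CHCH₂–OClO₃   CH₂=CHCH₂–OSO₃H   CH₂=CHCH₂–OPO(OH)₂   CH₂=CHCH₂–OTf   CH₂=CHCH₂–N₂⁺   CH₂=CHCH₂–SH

With the same alkyl group throughout, only the leaving group differentiates the rates.
Rank by basicity of the departing species: weakest base leaves most easily.
CH₂=CHCH₂–N₂⁺ loses N₂: no meaningful conjugate acid; N₂ departs as an exceptionally stable neutral molecule
CH₂=CHCH₂–OTf loses OTf⁻: pKₐ(CF₃SO₃H (triflic acid)) ≈ -14
CH₂=CHCH₂–OClO₃ loses ClO₄⁻: pKₐ(HClO₄) ≈ -10
CH₂=CHCH₂–OSO₃H loses HSO₄⁻: pKₐ(H₂SO₄) ≈ -3
CH₂=CHCH₂–OPO(OH)₂ loses H₂PO₄⁻: pKₐ(H₃PO₄) ≈ 2.1
CH₂=CHCH₂–SH loses HS⁻: pKₐ(H₂S) ≈ 7

CH₂=CHCH₂–N₂⁺ > CH₂=CHCH₂–OTf > CH₂=CHCH₂–OClO₃ > CH₂=CHCH₂–OSO₃H > CH₂=CHCH₂–OPO(OH)₂ > CH₂=CHCH₂–SH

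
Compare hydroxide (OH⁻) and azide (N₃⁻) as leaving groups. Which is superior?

azide (N₃⁻) is the better leaving group.
pKₐ(HN₃) ≈ 4.7 versus pKₐ(H₂O) ≈ 15.7: azide (N₃⁻) is the much weaker base.
Linear, resonance-stabilised.

azide (N₃⁻)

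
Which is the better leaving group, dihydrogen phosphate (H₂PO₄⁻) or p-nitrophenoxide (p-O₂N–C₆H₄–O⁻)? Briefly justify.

dihydrogen phosphate (H₂PO₄⁻) is the better leaving group.
pKₐ(H₃PO₄) ≈ 2.1 versus pKₐ(p-nitrophenol) ≈ 7.2: dihydrogen phosphate (H₂PO₄⁻) is the much weaker base.
Moderate base; biological leaving group after further activation.

dihydrogen phosphate (H₂PO₄⁻)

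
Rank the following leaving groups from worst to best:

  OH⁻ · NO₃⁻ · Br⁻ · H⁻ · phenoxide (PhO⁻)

H⁻ < OH⁻ < phenoxide (PhO⁻) < NO₃⁻ < Br⁻

Rank by basicity of the departing species: weakest base leaves most easily.
Br⁻: pKₐ(HBr) ≈ -9
NO₃⁻: pKₐ(HNO₃) ≈ -1.3
phenoxide (PhO⁻): pKₐ(C₆H₅OH (phenol)) ≈ 10
OH⁻: pKₐ(H₂O) ≈ 15.7 — strong base; essentially never leaves without prior activation
H⁻: pKₐ(H₂) ≈ 36 — extremely strong base; leaves only in special hydride-transfer contexts
Listed from poorest to best leaving group as asked.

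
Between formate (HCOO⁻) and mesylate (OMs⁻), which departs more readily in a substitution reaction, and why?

mesylate (OMs⁻)

mesylate (OMs⁻) is the better leaving group.
pKₐ(CH₃SO₃H (MsOH)) ≈ -1.9 versus pKₐ(HCOOH) ≈ 3.8: mesylate (OMs⁻) is the much weaker base.
Resonance-delocalised alkanesulfonate.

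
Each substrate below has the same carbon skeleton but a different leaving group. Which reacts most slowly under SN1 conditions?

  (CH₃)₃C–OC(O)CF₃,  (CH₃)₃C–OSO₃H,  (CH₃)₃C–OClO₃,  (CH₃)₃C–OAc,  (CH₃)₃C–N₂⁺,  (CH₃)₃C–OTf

(CH₃)₃C–OAc

Identical carbon frameworks mean the comparison reduces to leaving-group quality.
Leaving-group ability tracks the stability of the departed species; conjugate-acid pKₐ is the usual yardstick (lower pKₐ → better LG).
(CH₃)₃C–N₂⁺ loses N₂: no meaningful conjugate acid; N₂ departs as an exceptionally stable neutral molecule
(CH₃)₃C–OTf loses OTf⁻: pKₐ(CF₃SO₃H (triflic acid)) ≈ -14
(CH₃)₃C–OClO₃ loses ClO₄⁻: pKₐ(HClO₄) ≈ -10
(CH₃)₃C–OSO₃H loses HSO₄⁻: pKₐ(H₂SO₄) ≈ -3
(CH₃)₃C–OC(O)CF₃ loses CF₃COO⁻: pKₐ(CF₃COOH) ≈ 0.2
(CH₃)₃C–OAc loses AcO⁻: pKₐ(CH₃COOH) ≈ 4.8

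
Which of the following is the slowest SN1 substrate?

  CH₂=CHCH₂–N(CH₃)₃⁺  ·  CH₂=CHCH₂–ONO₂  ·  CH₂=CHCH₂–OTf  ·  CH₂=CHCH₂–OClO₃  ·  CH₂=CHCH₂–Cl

CH₂=CHCH₂–N(CH₃)₃⁺

Same R in every case — rank the leaving groups.
The more stable X⁻ (or X) is on its own — i.e. the weaker a base it is — the better a leaving group it makes.
CH₂=CHCH₂–OTf loses OTf⁻: pKₐ(CF₃SO₃H (triflic acid)) ≈ -14
CH₂=CHCH₂–OClO₃ loses ClO₄⁻: pKₐ(HClO₄) ≈ -10
CH₂=CHCH₂–Cl loses Cl⁻: pKₐ(HCl) ≈ -7
CH₂=CHCH₂–ONO₂ loses NO₃⁻: pKₐ(HNO₃) ≈ -1.3
CH₂=CHCH₂–N(CH₃)₃⁺ loses NR'₃: pKₐ(R'₃NH⁺) ≈ 10.7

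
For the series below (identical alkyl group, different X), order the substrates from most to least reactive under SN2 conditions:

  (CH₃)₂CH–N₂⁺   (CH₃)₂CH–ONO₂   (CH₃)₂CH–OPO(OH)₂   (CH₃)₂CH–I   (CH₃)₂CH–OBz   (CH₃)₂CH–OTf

(CH₃)₂CH–N₂⁺ > (CH₃)₂CH–OTf > (CH₃)₂CH–I > (CH₃)₂CH–ONO₂ > (CH₃)₂CH–OPO(OH)₂ > (CH₃)₂CH–OBz

Same R in every case — rank the leaving groups.
Leaving-group ability tracks the stability of the departed species; conjugate-acid pKₐ is the usual yardstick (lower pKₐ → better LG).
(CH₃)₂CH–N₂⁺ loses N₂: no meaningful conjugate acid; N₂ departs as an exceptionally stable neutral molecule
(CH₃)₂CH–OTf loses OTf⁻: pKₐ(CF₃SO₃H (triflic acid)) ≈ -14
(CH₃)₂CH–I loses I⁻: pKₐ(HI) ≈ -10
(CH₃)₂CH–ONO₂ loses NO₃⁻: pKₐ(HNO₃) ≈ -1.3
(CH₃)₂CH–OPO(OH)₂ loses H₂PO₄⁻: pKₐ(H₃PO₄) ≈ 2.1
(CH₃)₂CH–OBz loses PhCOO⁻: pKₐ(C₆H₅COOH) ≈ 4.2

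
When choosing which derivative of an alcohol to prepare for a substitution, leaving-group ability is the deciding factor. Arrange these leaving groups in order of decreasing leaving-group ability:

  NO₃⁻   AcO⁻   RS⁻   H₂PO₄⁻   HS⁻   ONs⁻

ONs⁻: pKₐ(p-O₂NC₆H₄SO₃H) ≈ -3.5 — p-nitro group further stabilises the sulfonate
NO₃⁻: pKₐ(HNO₃) ≈ -1.3
H₂PO₄⁻: pKₐ(H₃PO₄) ≈ 2.1 — moderate base; biological leaving group after further activation
AcO⁻: pKₐ(CH₃COOH) ≈ 4.8
HS⁻: pKₐ(H₂S) ≈ 7
RS⁻: pKₐ(RSH (a thiol)) ≈ 10.5

ONs⁻ > NO₃⁻ > H₂PO₄⁻ > AcO⁻ > HS⁻ > RS⁻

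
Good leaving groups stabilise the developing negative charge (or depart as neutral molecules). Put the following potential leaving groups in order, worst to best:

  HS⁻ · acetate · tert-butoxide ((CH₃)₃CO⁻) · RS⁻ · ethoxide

Leaving-group ability tracks the stability of the departed species; conjugate-acid pKₐ is the usual yardstick (lower pKₐ → better LG).
acetate: pKₐ(CH₃COOH) ≈ 4.8 — resonance-stabilised but still a weak base
HS⁻: pKₐ(H₂S) ≈ 7 — larger and more polarisable than the oxygen analogue
RS⁻: pKₐ(RSH (a thiol)) ≈ 10.5 — moderately basic; rarely leaves without activation
ethoxide: pKₐ(CH₃CH₂OH) ≈ 16 — strong base; alkoxides do not leave unassisted
tert-butoxide ((CH₃)₃CO⁻): pKₐ(t-BuOH) ≈ 18 — bulky, strongly basic alkoxide
Reversing gives the worst-to-best order requested.

tert-butoxide ((CH₃)₃CO⁻) < ethoxide < RS⁻ < HS⁻ < acetate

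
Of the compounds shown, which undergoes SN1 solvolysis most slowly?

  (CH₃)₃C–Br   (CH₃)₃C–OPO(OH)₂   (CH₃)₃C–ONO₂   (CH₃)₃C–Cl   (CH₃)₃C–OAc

(CH₃)₃C–OAc

With the same alkyl group throughout, only the leaving group differentiates the rates.
Rank by basicity of the departing species: weakest base leaves most easily.
(CH₃)₃C–Br loses Br⁻: pKₐ(HBr) ≈ -9
(CH₃)₃C–Cl loses Cl⁻: pKₐ(HCl) ≈ -7
(CH₃)₃C–ONO₂ loses NO₃⁻: pKₐ(HNO₃) ≈ -1.3
(CH₃)₃C–OPO(OH)₂ loses H₂PO₄⁻: pKₐ(H₃PO₄) ≈ 2.1
(CH₃)₃C–OAc loses AcO⁻: pKₐ(CH₃COOH) ≈ 4.8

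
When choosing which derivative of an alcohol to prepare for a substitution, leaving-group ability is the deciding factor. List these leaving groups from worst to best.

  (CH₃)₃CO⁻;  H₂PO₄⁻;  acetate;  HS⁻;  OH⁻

(CH₃)₃CO⁻ < OH⁻ < HS⁻ < acetate < H₂PO₄⁻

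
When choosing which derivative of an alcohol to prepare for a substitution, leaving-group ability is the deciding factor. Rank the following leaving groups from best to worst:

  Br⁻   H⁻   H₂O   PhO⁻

A good leaving group is a weak base: the lower the pKₐ of its conjugate acid, the more readily it departs.
Br⁻: pKₐ(HBr) ≈ -9 — weak base; good leaving group
H₂O: pKₐ(H₃O⁺) ≈ -1.7 — neutral; leaves from a protonated alcohol (R–OH₂⁺)
PhO⁻: pKₐ(C₆H₅OH (phenol)) ≈ 10
H⁻: pKₐ(H₂) ≈ 36

Br⁻ > H₂O > PhO⁻ > H⁻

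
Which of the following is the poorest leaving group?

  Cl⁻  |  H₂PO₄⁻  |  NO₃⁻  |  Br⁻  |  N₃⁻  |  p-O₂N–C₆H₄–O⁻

A good leaving group is a weak base: the lower the pKₐ of its conjugate acid, the more readily it departs.
Br⁻: pKₐ(HBr) ≈ -9
Cl⁻: pKₐ(HCl) ≈ -7
NO₃⁻: pKₐ(HNO₃) ≈ -1.3
H₂PO₄⁻: pKₐ(H₃PO₄) ≈ 2.1
N₃⁻: pKₐ(HN₃) ≈ 4.7
p-O₂N–C₆H₄–O⁻: pKₐ(p-nitrophenol) ≈ 7.2

p-O₂N–C₆H₄–O⁻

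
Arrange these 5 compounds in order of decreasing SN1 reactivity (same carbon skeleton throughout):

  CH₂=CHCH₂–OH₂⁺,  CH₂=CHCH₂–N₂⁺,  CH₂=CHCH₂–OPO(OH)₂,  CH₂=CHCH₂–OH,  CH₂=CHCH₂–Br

CH₂=CHCH₂–N₂⁺ > CH₂=CHCH₂–Br > CH₂=CHCH₂–OH₂⁺ > CH₂=CHCH₂–OPO(OH)₂ > CH₂=CHCH₂–OH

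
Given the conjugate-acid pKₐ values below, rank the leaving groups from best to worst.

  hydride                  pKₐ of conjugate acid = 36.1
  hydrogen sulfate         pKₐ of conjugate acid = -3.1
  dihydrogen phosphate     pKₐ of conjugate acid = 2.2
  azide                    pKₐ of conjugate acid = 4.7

hydrogen sulfate > dihydrogen phosphate > azide > hydride

Lower conjugate-acid pKₐ ⇒ weaker base ⇒ better leaving group.
Sorting by the given values: hydrogen sulfate (-3.1), dihydrogen phosphate (2.2), azide (4.7), hydride (36.1).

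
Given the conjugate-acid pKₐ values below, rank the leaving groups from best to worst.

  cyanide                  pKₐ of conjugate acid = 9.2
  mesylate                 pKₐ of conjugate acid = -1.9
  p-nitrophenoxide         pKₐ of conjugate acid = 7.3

mesylate > p-nitrophenoxide > cyanide

Lower conjugate-acid pKₐ ⇒ weaker base ⇒ better leaving group.
Sorting by the given values: mesylate (-1.9), p-nitrophenoxide (7.3), cyanide (9.2).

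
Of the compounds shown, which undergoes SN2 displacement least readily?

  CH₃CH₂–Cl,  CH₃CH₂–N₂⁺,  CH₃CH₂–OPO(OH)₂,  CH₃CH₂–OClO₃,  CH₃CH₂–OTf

The skeletons are identical, so relative rate is governed entirely by leaving-group ability.
The more stable X⁻ (or X) is on its own — i.e. the weaker a base it is — the better a leaving group it makes.
CH₃CH₂–N₂⁺ loses N₂: no meaningful conjugate acid; N₂ departs as an exceptionally stable neutral molecule
CH₃CH₂–OTf loses OTf⁻: pKₐ(CF₃SO₃H (triflic acid)) ≈ -14
CH₃CH₂–OClO₃ loses ClO₄⁻: pKₐ(HClO₄) ≈ -10
CH₃CH₂–Cl loses Cl⁻: pKₐ(HCl) ≈ -7
CH₃CH₂–OPO(OH)₂ loses H₂PO₄⁻: pKₐ(H₃PO₄) ≈ 2.1

CH₃CH₂–OPO(OH)₂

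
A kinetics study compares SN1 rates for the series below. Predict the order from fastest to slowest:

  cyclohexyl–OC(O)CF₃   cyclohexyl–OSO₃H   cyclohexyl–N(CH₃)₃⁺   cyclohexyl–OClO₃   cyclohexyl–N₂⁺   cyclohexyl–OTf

Same R in every case — rank the leaving groups.
The more stable X⁻ (or X) is on its own — i.e. the weaker a base it is — the better a leaving group it makes.
cyclohexyl–N₂⁺ loses N₂: no meaningful conjugate acid; N₂ departs as an exceptionally stable neutral molecule
cyclohexyl–OTf loses OTf⁻: pKₐ(CF₃SO₃H (triflic acid)) ≈ -14
cyclohexyl–OClO₃ loses ClO₄⁻: pKₐ(HClO₄) ≈ -10
cyclohexyl–OSO₃H loses HSO₄⁻: pKₐ(H₂SO₄) ≈ -3
cyclohexyl–OC(O)CF₃ loses CF₃COO⁻: pKₐ(CF₃COOH) ≈ 0.2
cyclohexyl–N(CH₃)₃⁺ loses NR'₃: pKₐ(R'₃NH⁺) ≈ 10.7

cyclohexyl–N₂⁺ > cyclohexyl–OTf > cyclohexyl–OClO₃ > cyclohexyl–OSO₃H > cyclohexyl–OC(O)CF₃ > cyclohexyl–N(CH₃)₃⁺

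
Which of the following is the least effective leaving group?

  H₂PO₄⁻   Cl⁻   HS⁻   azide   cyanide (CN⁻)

Cl⁻: pKₐ(HCl) ≈ -7
H₂PO₄⁻: pKₐ(H₃PO₄) ≈ 2.1
azide: pKₐ(HN₃) ≈ 4.7
HS⁻: pKₐ(H₂S) ≈ 7
cyanide (CN⁻): pKₐ(HCN) ≈ 9.2

cyanide (CN⁻)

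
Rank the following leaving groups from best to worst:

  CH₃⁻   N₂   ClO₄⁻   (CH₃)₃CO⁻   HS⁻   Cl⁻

N₂ > ClO₄⁻ > Cl⁻ > HS⁻ > (CH₃)₃CO⁻ > CH₃⁻

N₂: no meaningful conjugate acid; N₂ departs as an exceptionally stable neutral molecule
ClO₄⁻: pKₐ(HClO₄) ≈ -10 — extremely weak base; rarely used for safety reasons
Cl⁻: pKₐ(HCl) ≈ -7
HS⁻: pKₐ(H₂S) ≈ 7
(CH₃)₃CO⁻: pKₐ(t-BuOH) ≈ 18
CH₃⁻: pKₐ(CH₄) ≈ 48 — unstabilised carbanion; the worst conceivable leaving group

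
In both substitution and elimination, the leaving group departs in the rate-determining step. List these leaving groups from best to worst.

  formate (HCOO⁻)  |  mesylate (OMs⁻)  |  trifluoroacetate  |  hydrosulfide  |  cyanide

mesylate (OMs⁻) > trifluoroacetate > formate (HCOO⁻) > hydrosulfide > cyanide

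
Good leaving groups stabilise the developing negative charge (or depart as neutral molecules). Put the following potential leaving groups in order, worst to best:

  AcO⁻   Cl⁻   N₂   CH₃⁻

CH₃⁻ < AcO⁻ < Cl⁻ < N₂

A good leaving group is a weak base: the lower the pKₐ of its conjugate acid, the more readily it departs.
N₂: no meaningful conjugate acid; N₂ departs as an exceptionally stable neutral molecule
Cl⁻: pKₐ(HCl) ≈ -7 — moderately weak base
AcO⁻: pKₐ(CH₃COOH) ≈ 4.8 — resonance-stabilised but still a weak base
CH₃⁻: pKₐ(CH₄) ≈ 48
Listed from poorest to best leaving group as asked.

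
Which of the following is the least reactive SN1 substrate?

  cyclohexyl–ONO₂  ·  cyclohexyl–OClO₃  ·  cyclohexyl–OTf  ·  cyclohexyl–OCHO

With the same alkyl group throughout, only the leaving group differentiates the rates.
Leaving-group ability tracks the stability of the departed species; conjugate-acid pKₐ is the usual yardstick (lower pKₐ → better LG).
cyclohexyl–OTf loses OTf⁻: pKₐ(CF₃SO₃H (triflic acid)) ≈ -14
cyclohexyl–OClO₃ loses ClO₄⁻: pKₐ(HClO₄) ≈ -10
cyclohexyl–ONO₂ loses NO₃⁻: pKₐ(HNO₃) ≈ -1.3
cyclohexyl–OCHO loses HCOO⁻: pKₐ(HCOOH) ≈ 3.8

cyclohexyl–OCHO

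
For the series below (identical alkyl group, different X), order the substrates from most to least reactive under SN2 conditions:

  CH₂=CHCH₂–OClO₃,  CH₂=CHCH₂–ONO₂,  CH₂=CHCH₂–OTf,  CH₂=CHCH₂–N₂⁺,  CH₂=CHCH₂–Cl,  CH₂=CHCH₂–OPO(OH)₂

With the same alkyl group throughout, only the leaving group differentiates the rates.
A good leaving group is a weak base: the lower the pKₐ of its conjugate acid, the more readily it departs.
CH₂=CHCH₂–N₂⁺ loses N₂: no meaningful conjugate acid; N₂ departs as an exceptionally stable neutral molecule
CH₂=CHCH₂–OTf loses OTf⁻: pKₐ(CF₃SO₃H (triflic acid)) ≈ -14
CH₂=CHCH₂–OClO₃ loses ClO₄⁻: pKₐ(HClO₄) ≈ -10
CH₂=CHCH₂–Cl loses Cl⁻: pKₐ(HCl) ≈ -7
CH₂=CHCH₂–ONO₂ loses NO₃⁻: pKₐ(HNO₃) ≈ -1.3
CH₂=CHCH₂–OPO(OH)₂ loses H₂PO₄⁻: pKₐ(H₃PO₄) ≈ 2.1

CH₂=CHCH₂–N₂⁺ > CH₂=CHCH₂–OTf > CH₂=CHCH₂–OClO₃ > CH₂=CHCH₂–Cl > CH₂=CHCH₂–ONO₂ > CH₂=CHCH₂–OPO(OH)₂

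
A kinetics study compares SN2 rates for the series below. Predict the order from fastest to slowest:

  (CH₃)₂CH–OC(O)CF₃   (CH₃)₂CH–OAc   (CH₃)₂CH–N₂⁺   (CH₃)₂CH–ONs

(CH₃)₂CH–N₂⁺ > (CH₃)₂CH–ONs > (CH₃)₂CH–OC(O)CF₃ > (CH₃)₂CH–OAc

Identical carbon frameworks mean the comparison reduces to leaving-group quality.
The more stable X⁻ (or X) is on its own — i.e. the weaker a base it is — the better a leaving group it makes.
(CH₃)₂CH–N₂⁺ loses N₂: no meaningful conjugate acid; N₂ departs as an exceptionally stable neutral molecule
(CH₃)₂CH–ONs loses ONs⁻: pKₐ(p-O₂NC₆H₄SO₃H) ≈ -3.5
(CH₃)₂CH–OC(O)CF₃ loses CF₃COO⁻: pKₐ(CF₃COOH) ≈ 0.2
(CH₃)₂CH–OAc loses AcO⁻: pKₐ(CH₃COOH) ≈ 4.8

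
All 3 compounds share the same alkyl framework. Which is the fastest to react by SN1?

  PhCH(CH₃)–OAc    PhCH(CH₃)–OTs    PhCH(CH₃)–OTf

PhCH(CH₃)–OTf

Identical carbon frameworks mean the comparison reduces to leaving-group quality.
The more stable X⁻ (or X) is on its own — i.e. the weaker a base it is — the better a leaving group it makes.
PhCH(CH₃)–OTf loses OTf⁻: pKₐ(CF₃SO₃H (triflic acid)) ≈ -14
PhCH(CH₃)–OTs loses OTs⁻: pKₐ(p-CH₃C₆H₄SO₃H (TsOH)) ≈ -2.8
PhCH(CH₃)–OAc loses AcO⁻: pKₐ(CH₃COOH) ≈ 4.8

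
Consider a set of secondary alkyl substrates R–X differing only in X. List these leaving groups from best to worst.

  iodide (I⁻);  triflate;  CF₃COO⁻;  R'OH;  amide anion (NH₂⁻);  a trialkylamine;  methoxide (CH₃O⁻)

Rank by basicity of the departing species: weakest base leaves most easily.
triflate: pKₐ(CF₃SO₃H (triflic acid)) ≈ -14
iodide (I⁻): pKₐ(HI) ≈ -10
R'OH: pKₐ(R'OH₂⁺) ≈ -2.4
CF₃COO⁻: pKₐ(CF₃COOH) ≈ 0.2
a trialkylamine: pKₐ(R'₃NH⁺) ≈ 10.7
methoxide (CH₃O⁻): pKₐ(CH₃OH) ≈ 15.5
amide anion (NH₂⁻): pKₐ(NH₃) ≈ 38

triflate > iodide (I⁻) > R'OH > CF₃COO⁻ > a trialkylamine > methoxide (CH₃O⁻) > amide anion (NH₂⁻)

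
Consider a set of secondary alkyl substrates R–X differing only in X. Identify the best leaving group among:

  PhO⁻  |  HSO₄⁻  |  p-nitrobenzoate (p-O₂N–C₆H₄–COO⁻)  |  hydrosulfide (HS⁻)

HSO₄⁻

Rank by basicity of the departing species: weakest base leaves most easily.
HSO₄⁻: pKₐ(H₂SO₄) ≈ -3
p-nitrobenzoate (p-O₂N–C₆H₄–COO⁻): pKₐ(p-nitrobenzoic acid) ≈ 3.4
hydrosulfide (HS⁻): pKₐ(H₂S) ≈ 7
PhO⁻: pKₐ(C₆H₅OH (phenol)) ≈ 10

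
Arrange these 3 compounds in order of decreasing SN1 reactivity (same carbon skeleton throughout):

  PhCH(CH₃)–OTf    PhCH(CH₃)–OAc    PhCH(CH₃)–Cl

Same R in every case — rank the leaving groups.
A good leaving group is a weak base: the lower the pKₐ of its conjugate acid, the more readily it departs.
PhCH(CH₃)–OTf loses OTf⁻: pKₐ(CF₃SO₃H (triflic acid)) ≈ -14
PhCH(CH₃)–Cl loses Cl⁻: pKₐ(HCl) ≈ -7
PhCH(CH₃)–OAc loses AcO⁻: pKₐ(CH₃COOH) ≈ 4.8

PhCH(CH₃)–OTf > PhCH(CH₃)–Cl > PhCH(CH₃)–OAc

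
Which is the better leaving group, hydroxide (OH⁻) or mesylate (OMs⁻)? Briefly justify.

mesylate (OMs⁻) is the better leaving group.
pKₐ(CH₃SO₃H (MsOH)) ≈ -1.9 versus pKₐ(H₂O) ≈ 15.7: mesylate (OMs⁻) is the much weaker base.
Resonance-delocalised alkanesulfonate.

mesylate (OMs⁻)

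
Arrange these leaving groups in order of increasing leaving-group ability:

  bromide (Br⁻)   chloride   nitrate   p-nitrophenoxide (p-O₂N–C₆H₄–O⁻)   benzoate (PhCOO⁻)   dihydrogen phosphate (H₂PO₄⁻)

p-nitrophenoxide (p-O₂N–C₆H₄–O⁻) < benzoate (PhCOO⁻) < dihydrogen phosphate (H₂PO₄⁻) < nitrate < chloride < bromide (Br⁻)

Rank by basicity of the departing species: weakest base leaves most easily.
bromide (Br⁻): pKₐ(HBr) ≈ -9 — weak base; good leaving group
chloride: pKₐ(HCl) ≈ -7 — moderately weak base
nitrate: pKₐ(HNO₃) ≈ -1.3
dihydrogen phosphate (H₂PO₄⁻): pKₐ(H₃PO₄) ≈ 2.1 — moderate base; biological leaving group after further activation
benzoate (PhCOO⁻): pKₐ(C₆H₅COOH) ≈ 4.2 — aryl carboxylate
p-nitrophenoxide (p-O₂N–C₆H₄–O⁻): pKₐ(p-nitrophenol) ≈ 7.2 — nitro group delocalises the charge; the classic chromogenic LG
The question asks for worst first, so the sequence is read in increasing leaving-group ability.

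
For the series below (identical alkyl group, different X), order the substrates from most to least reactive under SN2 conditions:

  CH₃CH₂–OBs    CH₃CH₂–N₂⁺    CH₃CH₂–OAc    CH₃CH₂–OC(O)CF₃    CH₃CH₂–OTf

CH₃CH₂–N₂⁺ > CH₃CH₂–OTf > CH₃CH₂–OBs > CH₃CH₂–OC(O)CF₃ > CH₃CH₂–OAc

With the same alkyl group throughout, only the leaving group differentiates the rates.
Leaving-group ability tracks the stability of the departed species; conjugate-acid pKₐ is the usual yardstick (lower pKₐ → better LG).
CH₃CH₂–N₂⁺ loses N₂: no meaningful conjugate acid; N₂ departs as an exceptionally stable neutral molecule
CH₃CH₂–OTf loses OTf⁻: pKₐ(CF₃SO₃H (triflic acid)) ≈ -14
CH₃CH₂–OBs loses OBs⁻: pKₐ(p-BrC₆H₄SO₃H) ≈ -2.8
CH₃CH₂–OC(O)CF₃ loses CF₃COO⁻: pKₐ(CF₃COOH) ≈ 0.2
CH₃CH₂–OAc loses AcO⁻: pKₐ(CH₃COOH) ≈ 4.8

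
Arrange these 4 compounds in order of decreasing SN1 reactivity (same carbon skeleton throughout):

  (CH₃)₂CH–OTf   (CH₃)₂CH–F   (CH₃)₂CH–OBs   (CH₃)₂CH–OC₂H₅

With the same alkyl group throughout, only the leaving group differentiates the rates.
A good leaving group is a weak base: the lower the pKₐ of its conjugate acid, the more readily it departs.
(CH₃)₂CH–OTf loses OTf⁻: pKₐ(CF₃SO₃H (triflic acid)) ≈ -14
(CH₃)₂CH–OBs loses OBs⁻: pKₐ(p-BrC₆H₄SO₃H) ≈ -2.8
(CH₃)₂CH–F loses F⁻: pKₐ(HF) ≈ 3.2
(CH₃)₂CH–OC₂H₅ loses CH₃CH₂O⁻: pKₐ(CH₃CH₂OH) ≈ 16

(CH₃)₂CH–OTf > (CH₃)₂CH–OBs > (CH₃)₂CH–F > (CH₃)₂CH–OC₂H₅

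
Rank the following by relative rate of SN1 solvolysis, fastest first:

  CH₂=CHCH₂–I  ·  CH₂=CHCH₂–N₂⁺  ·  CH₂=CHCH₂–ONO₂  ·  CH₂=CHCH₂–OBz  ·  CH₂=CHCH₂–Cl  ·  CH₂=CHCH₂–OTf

The skeletons are identical, so relative rate is governed entirely by leaving-group ability.
The more stable X⁻ (or X) is on its own — i.e. the weaker a base it is — the better a leaving group it makes.
CH₂=CHCH₂–N₂⁺ loses N₂: no meaningful conjugate acid; N₂ departs as an exceptionally stable neutral molecule
CH₂=CHCH₂–OTf loses OTf⁻: pKₐ(CF₃SO₃H (triflic acid)) ≈ -14
CH₂=CHCH₂–I loses I⁻: pKₐ(HI) ≈ -10
CH₂=CHCH₂–Cl loses Cl⁻: pKₐ(HCl) ≈ -7
CH₂=CHCH₂–ONO₂ loses NO₃⁻: pKₐ(HNO₃) ≈ -1.3
CH₂=CHCH₂–OBz loses PhCOO⁻: pKₐ(C₆H₅COOH) ≈ 4.2

CH₂=CHCH₂–N₂⁺ > CH₂=CHCH₂–OTf > CH₂=CHCH₂–I > CH₂=CHCH₂–Cl > CH₂=CHCH₂–ONO₂ > CH₂=CHCH₂–OBz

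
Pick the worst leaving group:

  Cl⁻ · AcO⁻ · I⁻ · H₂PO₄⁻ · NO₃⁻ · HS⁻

HS⁻

A good leaving group is a weak base: the lower the pKₐ of its conjugate acid, the more readily it departs.
I⁻: pKₐ(HI) ≈ -10
Cl⁻: pKₐ(HCl) ≈ -7
NO₃⁻: pKₐ(HNO₃) ≈ -1.3
H₂PO₄⁻: pKₐ(H₃PO₄) ≈ 2.1
AcO⁻: pKₐ(CH₃COOH) ≈ 4.8
HS⁻: pKₐ(H₂S) ≈ 7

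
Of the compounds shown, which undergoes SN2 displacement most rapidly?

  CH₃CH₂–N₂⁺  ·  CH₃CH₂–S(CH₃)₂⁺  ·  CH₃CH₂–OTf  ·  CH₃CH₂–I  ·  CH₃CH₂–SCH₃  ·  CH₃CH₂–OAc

Identical carbon frameworks mean the comparison reduces to leaving-group quality.
Leaving-group ability tracks the stability of the departed species; conjugate-acid pKₐ is the usual yardstick (lower pKₐ → better LG).
CH₃CH₂–N₂⁺ loses N₂: no meaningful conjugate acid; N₂ departs as an exceptionally stable neutral molecule
CH₃CH₂–OTf loses OTf⁻: pKₐ(CF₃SO₃H (triflic acid)) ≈ -14
CH₃CH₂–I loses I⁻: pKₐ(HI) ≈ -10
CH₃CH₂–S(CH₃)₂⁺ loses SR'₂: pKₐ(R'₂SH⁺) ≈ -7
CH₃CH₂–OAc loses AcO⁻: pKₐ(CH₃COOH) ≈ 4.8
CH₃CH₂–SCH₃ loses RS⁻: pKₐ(RSH (a thiol)) ≈ 10.5

CH₃CH₂–N₂⁺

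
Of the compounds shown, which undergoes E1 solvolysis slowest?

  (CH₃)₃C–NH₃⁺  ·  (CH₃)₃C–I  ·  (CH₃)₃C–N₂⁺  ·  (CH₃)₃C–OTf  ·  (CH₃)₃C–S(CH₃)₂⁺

The skeletons are identical, so relative rate is governed entirely by leaving-group ability.
A good leaving group is a weak base: the lower the pKₐ of its conjugate acid, the more readily it departs.
(CH₃)₃C–N₂⁺ loses N₂: no meaningful conjugate acid; N₂ departs as an exceptionally stable neutral molecule
(CH₃)₃C–OTf loses OTf⁻: pKₐ(CF₃SO₃H (triflic acid)) ≈ -14
(CH₃)₃C–I loses I⁻: pKₐ(HI) ≈ -10
(CH₃)₃C–S(CH₃)₂⁺ loses SR'₂: pKₐ(R'₂SH⁺) ≈ -7
(CH₃)₃C–NH₃⁺ loses NH₃: pKₐ(NH₄⁺) ≈ 9.2

(CH₃)₃C–NH₃⁺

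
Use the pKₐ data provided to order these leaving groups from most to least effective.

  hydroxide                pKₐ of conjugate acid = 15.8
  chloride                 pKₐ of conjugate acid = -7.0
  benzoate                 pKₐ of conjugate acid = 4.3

Lower conjugate-acid pKₐ ⇒ weaker base ⇒ better leaving group.
Sorting by the given values: chloride (-7.0), benzoate (4.3), hydroxide (15.8).

chloride > benzoate > hydroxide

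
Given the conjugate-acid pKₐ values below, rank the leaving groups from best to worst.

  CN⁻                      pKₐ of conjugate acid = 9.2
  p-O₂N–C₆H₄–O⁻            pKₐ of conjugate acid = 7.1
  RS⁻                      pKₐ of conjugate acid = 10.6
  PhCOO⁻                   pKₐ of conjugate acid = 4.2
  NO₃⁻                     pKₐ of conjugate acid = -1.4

NO₃⁻ > PhCOO⁻ > p-O₂N–C₆H₄–O⁻ > CN⁻ > RS⁻

Lower conjugate-acid pKₐ ⇒ weaker base ⇒ better leaving group.
Sorting by the given values: NO₃⁻ (-1.4), PhCOO⁻ (4.2), p-O₂N–C₆H₄–O⁻ (7.1), CN⁻ (9.2), RS⁻ (10.6).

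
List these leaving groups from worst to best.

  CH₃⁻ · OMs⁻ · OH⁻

CH₃⁻ < OH⁻ < OMs⁻

OMs⁻: pKₐ(CH₃SO₃H (MsOH)) ≈ -1.9 — resonance-delocalised alkanesulfonate
OH⁻: pKₐ(H₂O) ≈ 15.7 — strong base; essentially never leaves without prior activation
CH₃⁻: pKₐ(CH₄) ≈ 48 — unstabilised carbanion; the worst conceivable leaving group
The question asks for worst first, so the sequence is read in increasing leaving-group ability.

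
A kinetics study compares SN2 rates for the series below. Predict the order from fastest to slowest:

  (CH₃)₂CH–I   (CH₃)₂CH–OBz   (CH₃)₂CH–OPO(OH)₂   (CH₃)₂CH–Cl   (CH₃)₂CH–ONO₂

(CH₃)₂CH–I > (CH₃)₂CH–Cl > (CH₃)₂CH–ONO₂ > (CH₃)₂CH–OPO(OH)₂ > (CH₃)₂CH–OBz

Identical carbon frameworks mean the comparison reduces to leaving-group quality.
Rank by basicity of the departing species: weakest base leaves most easily.
(CH₃)₂CH–I loses I⁻: pKₐ(HI) ≈ -10
(CH₃)₂CH–Cl loses Cl⁻: pKₐ(HCl) ≈ -7
(CH₃)₂CH–ONO₂ loses NO₃⁻: pKₐ(HNO₃) ≈ -1.3
(CH₃)₂CH–OPO(OH)₂ loses H₂PO₄⁻: pKₐ(H₃PO₄) ≈ 2.1
(CH₃)₂CH–OBz loses PhCOO⁻: pKₐ(C₆H₅COOH) ≈ 4.2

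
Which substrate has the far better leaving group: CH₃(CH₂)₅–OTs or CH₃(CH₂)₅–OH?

CH₃(CH₂)₅–OTs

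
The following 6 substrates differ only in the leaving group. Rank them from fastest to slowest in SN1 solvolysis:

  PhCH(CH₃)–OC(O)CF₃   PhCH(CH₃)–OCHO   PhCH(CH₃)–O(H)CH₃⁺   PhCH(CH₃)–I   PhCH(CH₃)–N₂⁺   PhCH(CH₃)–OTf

PhCH(CH₃)–N₂⁺ > PhCH(CH₃)–OTf > PhCH(CH₃)–I > PhCH(CH₃)–O(H)CH₃⁺ > PhCH(CH₃)–OC(O)CF₃ > PhCH(CH₃)–OCHO

Identical carbon frameworks mean the comparison reduces to leaving-group quality.
A good leaving group is a weak base: the lower the pKₐ of its conjugate acid, the more readily it departs.
PhCH(CH₃)–N₂⁺ loses N₂: no meaningful conjugate acid; N₂ departs as an exceptionally stable neutral molecule
PhCH(CH₃)–OTf loses OTf⁻: pKₐ(CF₃SO₃H (triflic acid)) ≈ -14
PhCH(CH₃)–I loses I⁻: pKₐ(HI) ≈ -10
PhCH(CH₃)–O(H)CH₃⁺ loses R'OH: pKₐ(R'OH₂⁺) ≈ -2.4
PhCH(CH₃)–OC(O)CF₃ loses CF₃COO⁻: pKₐ(CF₃COOH) ≈ 0.2
PhCH(CH₃)–OCHO loses HCOO⁻: pKₐ(HCOOH) ≈ 3.8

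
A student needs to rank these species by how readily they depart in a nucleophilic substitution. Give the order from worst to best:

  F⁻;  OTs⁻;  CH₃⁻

A good leaving group is a weak base: the lower the pKₐ of its conjugate acid, the more readily it departs.
OTs⁻: pKₐ(p-CH₃C₆H₄SO₃H (TsOH)) ≈ -2.8
F⁻: pKₐ(HF) ≈ 3.2
CH₃⁻: pKₐ(CH₄) ≈ 48
Listed from poorest to best leaving group as asked.

CH₃⁻ < F⁻ < OTs⁻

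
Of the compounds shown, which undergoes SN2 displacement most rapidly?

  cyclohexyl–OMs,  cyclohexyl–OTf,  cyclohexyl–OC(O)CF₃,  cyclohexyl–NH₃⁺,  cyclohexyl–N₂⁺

cyclohexyl–N₂⁺

With the same alkyl group throughout, only the leaving group differentiates the rates.
The more stable X⁻ (or X) is on its own — i.e. the weaker a base it is — the better a leaving group it makes.
cyclohexyl–N₂⁺ loses N₂: no meaningful conjugate acid; N₂ departs as an exceptionally stable neutral molecule
cyclohexyl–OTf loses OTf⁻: pKₐ(CF₃SO₃H (triflic acid)) ≈ -14
cyclohexyl–OMs loses OMs⁻: pKₐ(CH₃SO₃H (MsOH)) ≈ -1.9
cyclohexyl–OC(O)CF₃ loses CF₃COO⁻: pKₐ(CF₃COOH) ≈ 0.2
cyclohexyl–NH₃⁺ loses NH₃: pKₐ(NH₄⁺) ≈ 9.2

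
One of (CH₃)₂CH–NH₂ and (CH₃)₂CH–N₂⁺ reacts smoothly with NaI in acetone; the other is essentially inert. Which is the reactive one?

From (CH₃)₂CH–NH₂ the departing group would be NH₂⁻ (pKₐ(NH₃) ≈ 38). Extremely strong base; never a leaving group.
From (CH₃)₂CH–N₂⁺ the leaving group is N₂ (no meaningful conjugate acid; N₂ departs as an exceptionally stable neutral molecule).
(In practice (CH₃)₂CH–N₂⁺ is made from (CH₃)₂CH–NH₂ by diazotisation (NaNO₂ / HCl, 0 °C), generating a diazonium salt that expels N₂.)

(CH₃)₂CH–N₂⁺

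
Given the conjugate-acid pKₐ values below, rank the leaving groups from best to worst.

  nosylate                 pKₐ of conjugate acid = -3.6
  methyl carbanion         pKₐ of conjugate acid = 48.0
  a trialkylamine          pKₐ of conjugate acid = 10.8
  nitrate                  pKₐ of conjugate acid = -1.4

nosylate > nitrate > a trialkylamine > methyl carbanion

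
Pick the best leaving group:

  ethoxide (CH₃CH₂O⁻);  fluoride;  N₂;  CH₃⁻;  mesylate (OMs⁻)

N₂: no meaningful conjugate acid; N₂ departs as an exceptionally stable neutral molecule
mesylate (OMs⁻): pKₐ(CH₃SO₃H (MsOH)) ≈ -1.9
fluoride: pKₐ(HF) ≈ 3.2
ethoxide (CH₃CH₂O⁻): pKₐ(CH₃CH₂OH) ≈ 16
CH₃⁻: pKₐ(CH₄) ≈ 48

N₂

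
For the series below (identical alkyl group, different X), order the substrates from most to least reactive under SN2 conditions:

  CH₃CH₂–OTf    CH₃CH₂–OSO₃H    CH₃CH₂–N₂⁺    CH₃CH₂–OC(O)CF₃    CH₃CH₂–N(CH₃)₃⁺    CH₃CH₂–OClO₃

Identical carbon frameworks mean the comparison reduces to leaving-group quality.
The more stable X⁻ (or X) is on its own — i.e. the weaker a base it is — the better a leaving group it makes.
CH₃CH₂–N₂⁺ loses N₂: no meaningful conjugate acid; N₂ departs as an exceptionally stable neutral molecule
CH₃CH₂–OTf loses OTf⁻: pKₐ(CF₃SO₃H (triflic acid)) ≈ -14
CH₃CH₂–OClO₃ loses ClO₄⁻: pKₐ(HClO₄) ≈ -10
CH₃CH₂–OSO₃H loses HSO₄⁻: pKₐ(H₂SO₄) ≈ -3
CH₃CH₂–OC(O)CF₃ loses CF₃COO⁻: pKₐ(CF₃COOH) ≈ 0.2
CH₃CH₂–N(CH₃)₃⁺ loses NR'₃: pKₐ(R'₃NH⁺) ≈ 10.7

CH₃CH₂–N₂⁺ > CH₃CH₂–OTf > CH₃CH₂–OClO₃ > CH₃CH₂–OSO₃H > CH₃CH₂–OC(O)CF₃ > CH₃CH₂–N(CH₃)₃⁺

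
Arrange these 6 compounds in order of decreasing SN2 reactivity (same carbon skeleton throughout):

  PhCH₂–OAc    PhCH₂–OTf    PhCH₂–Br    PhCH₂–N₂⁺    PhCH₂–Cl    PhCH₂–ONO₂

With the same alkyl group throughout, only the leaving group differentiates the rates.
Leaving-group ability tracks the stability of the departed species; conjugate-acid pKₐ is the usual yardstick (lower pKₐ → better LG).
PhCH₂–N₂⁺ loses N₂: no meaningful conjugate acid; N₂ departs as an exceptionally stable neutral molecule
PhCH₂–OTf loses OTf⁻: pKₐ(CF₃SO₃H (triflic acid)) ≈ -14
PhCH₂–Br loses Br⁻: pKₐ(HBr) ≈ -9
PhCH₂–Cl loses Cl⁻: pKₐ(HCl) ≈ -7
PhCH₂–ONO₂ loses NO₃⁻: pKₐ(HNO₃) ≈ -1.3
PhCH₂–OAc loses AcO⁻: pKₐ(CH₃COOH) ≈ 4.8

PhCH₂–N₂⁺ > PhCH₂–OTf > PhCH₂–Br > PhCH₂–Cl > PhCH₂–ONO₂ > PhCH₂–OAc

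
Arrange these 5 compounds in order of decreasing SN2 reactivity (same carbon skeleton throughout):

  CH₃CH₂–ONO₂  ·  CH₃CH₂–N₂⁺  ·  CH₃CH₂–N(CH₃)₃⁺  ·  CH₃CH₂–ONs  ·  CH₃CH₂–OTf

CH₃CH₂–N₂⁺ > CH₃CH₂–OTf > CH₃CH₂–ONs > CH₃CH₂–ONO₂ > CH₃CH₂–N(CH₃)₃⁺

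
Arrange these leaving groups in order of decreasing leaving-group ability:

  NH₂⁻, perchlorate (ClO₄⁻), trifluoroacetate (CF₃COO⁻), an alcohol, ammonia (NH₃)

Rank by basicity of the departing species: weakest base leaves most easily.
perchlorate (ClO₄⁻): pKₐ(HClO₄) ≈ -10
an alcohol: pKₐ(R'OH₂⁺) ≈ -2.4
trifluoroacetate (CF₃COO⁻): pKₐ(CF₃COOH) ≈ 0.2
ammonia (NH₃): pKₐ(NH₄⁺) ≈ 9.2
NH₂⁻: pKₐ(NH₃) ≈ 38

perchlorate (ClO₄⁻) > an alcohol > trifluoroacetate (CF₃COO⁻) > ammonia (NH₃) > NH₂⁻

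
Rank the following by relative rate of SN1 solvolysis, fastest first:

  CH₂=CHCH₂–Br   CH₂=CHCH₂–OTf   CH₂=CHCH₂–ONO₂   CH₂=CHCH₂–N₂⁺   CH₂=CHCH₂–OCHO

CH₂=CHCH₂–N₂⁺ > CH₂=CHCH₂–OTf > CH₂=CHCH₂–Br > CH₂=CHCH₂–ONO₂ > CH₂=CHCH₂–OCHO

Identical carbon frameworks mean the comparison reduces to leaving-group quality.
A good leaving group is a weak base: the lower the pKₐ of its conjugate acid, the more readily it departs.
CH₂=CHCH₂–N₂⁺ loses N₂: no meaningful conjugate acid; N₂ departs as an exceptionally stable neutral molecule
CH₂=CHCH₂–OTf loses OTf⁻: pKₐ(CF₃SO₃H (triflic acid)) ≈ -14
CH₂=CHCH₂–Br loses Br⁻: pKₐ(HBr) ≈ -9
CH₂=CHCH₂–ONO₂ loses NO₃⁻: pKₐ(HNO₃) ≈ -1.3
CH₂=CHCH₂–OCHO loses HCOO⁻: pKₐ(HCOOH) ≈ 3.8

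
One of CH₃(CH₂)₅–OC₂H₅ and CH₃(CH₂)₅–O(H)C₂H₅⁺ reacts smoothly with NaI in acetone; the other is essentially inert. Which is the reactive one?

CH₃(CH₂)₅–O(H)C₂H₅⁺

From CH₃(CH₂)₅–OC₂H₅ the departing group would be CH₃CH₂O⁻ (pKₐ(CH₃CH₂OH) ≈ 16). Strong base; alkoxides do not leave unassisted.
From CH₃(CH₂)₅–O(H)C₂H₅⁺ the leaving group is R'OH (pKₐ(R'OH₂⁺) ≈ -2.4). Neutral; leaves from a protonated ether (an oxonium ion, R–O(H)R'⁺).
(In practice CH₃(CH₂)₅–O(H)C₂H₅⁺ is made from CH₃(CH₂)₅–OC₂H₅ by protonation with concentrated HBr, allowing neutral ethanol, rather than ethoxide, to depart.)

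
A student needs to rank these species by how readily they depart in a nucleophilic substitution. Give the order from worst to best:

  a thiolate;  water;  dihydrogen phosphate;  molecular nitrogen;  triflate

a thiolate < dihydrogen phosphate < water < triflate < molecular nitrogen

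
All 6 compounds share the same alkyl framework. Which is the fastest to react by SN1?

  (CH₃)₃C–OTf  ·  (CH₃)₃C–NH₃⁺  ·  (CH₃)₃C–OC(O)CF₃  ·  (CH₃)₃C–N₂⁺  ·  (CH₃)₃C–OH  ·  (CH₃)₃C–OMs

Same R in every case — rank the leaving groups.
Rank by basicity of the departing species: weakest base leaves most easily.
(CH₃)₃C–N₂⁺ loses N₂: no meaningful conjugate acid; N₂ departs as an exceptionally stable neutral molecule
(CH₃)₃C–OTf loses OTf⁻: pKₐ(CF₃SO₃H (triflic acid)) ≈ -14
(CH₃)₃C–OMs loses OMs⁻: pKₐ(CH₃SO₃H (MsOH)) ≈ -1.9
(CH₃)₃C–OC(O)CF₃ loses CF₃COO⁻: pKₐ(CF₃COOH) ≈ 0.2
(CH₃)₃C–NH₃⁺ loses NH₃: pKₐ(NH₄⁺) ≈ 9.2
(CH₃)₃C–OH loses OH⁻: pKₐ(H₂O) ≈ 15.7

(CH₃)₃C–N₂⁺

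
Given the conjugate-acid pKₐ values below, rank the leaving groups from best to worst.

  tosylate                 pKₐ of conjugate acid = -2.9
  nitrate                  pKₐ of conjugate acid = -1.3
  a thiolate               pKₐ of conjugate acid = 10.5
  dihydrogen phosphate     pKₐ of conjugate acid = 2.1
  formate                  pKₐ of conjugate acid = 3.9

tosylate > nitrate > dihydrogen phosphate > formate > a thiolate

Lower conjugate-acid pKₐ ⇒ weaker base ⇒ better leaving group.
Sorting by the given values: tosylate (-2.9), nitrate (-1.3), dihydrogen phosphate (2.1), formate (3.9), a thiolate (10.5).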